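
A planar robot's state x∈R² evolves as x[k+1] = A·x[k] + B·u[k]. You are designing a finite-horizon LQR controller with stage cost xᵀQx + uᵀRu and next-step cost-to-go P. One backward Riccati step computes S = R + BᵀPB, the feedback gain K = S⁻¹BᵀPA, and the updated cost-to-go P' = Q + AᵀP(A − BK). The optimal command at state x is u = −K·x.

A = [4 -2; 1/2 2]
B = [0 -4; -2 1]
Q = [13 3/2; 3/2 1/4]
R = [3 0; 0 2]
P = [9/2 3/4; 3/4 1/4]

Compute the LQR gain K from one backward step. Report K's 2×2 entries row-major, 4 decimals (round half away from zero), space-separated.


BᵀP = [-1.5000 -0.5000; -17.2500 -2.7500]
S = R + BᵀPB = [3 0; 0 2] + [1.0000 5.5000; 5.5000 66.2500] = [4.0000 5.5000; 5.5000 68.2500]
BᵀPA = [-6.2500 2.0000; -70.3750 29.0000]
K = S⁻¹·BᵀPA = [-0.1627 -0.0947; -1.0180 0.4325]
A−BK = [-0.0721 -0.2698; 1.1926 1.3780]
AᵀP(A−BK) = [2.4022 -0.6519; -0.6519 0.6457]
P' = Q + AᵀP(A−BK) = [15.4022 0.8481; 0.8481 0.8957]
tr(P') = 16.2979

-0.1627 -0.0947 -1.0180 0.4325


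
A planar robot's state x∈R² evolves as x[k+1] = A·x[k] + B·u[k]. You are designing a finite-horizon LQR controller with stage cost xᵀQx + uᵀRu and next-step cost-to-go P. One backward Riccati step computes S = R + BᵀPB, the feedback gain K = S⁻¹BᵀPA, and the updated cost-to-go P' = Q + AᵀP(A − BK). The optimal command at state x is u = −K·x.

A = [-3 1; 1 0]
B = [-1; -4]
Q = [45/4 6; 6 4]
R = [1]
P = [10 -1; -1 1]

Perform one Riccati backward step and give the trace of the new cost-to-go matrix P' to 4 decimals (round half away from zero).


BᵀP = [-6.0000 -3.0000]
S = R + BᵀPB = [1] + [18.0000] = [19.0000]
BᵀPA = [15.0000 -6.0000]
K = S⁻¹·BᵀPA = [0.7895 -0.3158]
A−BK = [-2.2105 0.6842; 4.1579 -1.2632]
AᵀP(A−BK) = [85.1579 -26.2632; -26.2632 8.1053]
P' = Q + AᵀP(A−BK) = [96.4079 -20.2632; -20.2632 12.1053]
tr(P') = 108.5132

108.5132


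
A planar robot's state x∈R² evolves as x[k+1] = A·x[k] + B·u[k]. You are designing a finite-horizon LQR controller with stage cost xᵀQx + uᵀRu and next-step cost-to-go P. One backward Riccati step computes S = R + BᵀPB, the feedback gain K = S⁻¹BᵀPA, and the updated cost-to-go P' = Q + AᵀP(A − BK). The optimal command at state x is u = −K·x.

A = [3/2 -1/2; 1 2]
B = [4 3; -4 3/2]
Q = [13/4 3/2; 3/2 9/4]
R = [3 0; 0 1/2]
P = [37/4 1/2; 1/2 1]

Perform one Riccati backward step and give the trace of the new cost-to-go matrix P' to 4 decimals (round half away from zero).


6.0826

BᵀP = [35.0000 -2.0000; 28.5000 3.0000]
S = R + BᵀPB = [3 0; 0 1/2] + [148.0000 102.0000; 102.0000 90.0000] = [151.0000 102.0000; 102.0000 90.5000]
BᵀPA = [50.5000 -21.5000; 45.7500 -8.2500]
K = S⁻¹·BᵀPA = [-0.0295 -0.3386; 0.5388 0.2904]
A−BK = [0.0017 -0.0170; 0.0738 0.2101]
AᵀP(A−BK) = [0.1534 0.1230; 0.1230 0.4293]
P' = Q + AᵀP(A−BK) = [3.4034 1.6230; 1.6230 2.6793]
tr(P') = 6.0826


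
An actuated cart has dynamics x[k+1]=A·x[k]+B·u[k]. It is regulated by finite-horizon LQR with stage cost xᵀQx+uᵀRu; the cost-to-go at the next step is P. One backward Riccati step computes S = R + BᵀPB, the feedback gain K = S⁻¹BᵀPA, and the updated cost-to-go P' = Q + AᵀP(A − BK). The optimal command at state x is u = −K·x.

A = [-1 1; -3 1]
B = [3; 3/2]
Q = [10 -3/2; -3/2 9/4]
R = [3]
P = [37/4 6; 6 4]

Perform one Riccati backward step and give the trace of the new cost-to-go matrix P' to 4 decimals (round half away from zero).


BᵀP = [36.7500 24.0000]
S = R + BᵀPB = [3] + [146.2500] = [149.2500]
BᵀPA = [-108.7500 60.7500]
K = S⁻¹·BᵀPA = [-0.7286 0.4070]
A−BK = [1.1859 -0.2211; -1.9070 0.3894]
AᵀP(A−BK) = [2.0101 -0.9849; -0.9849 0.5226]
P' = Q + AᵀP(A−BK) = [12.0101 -2.4849; -2.4849 2.7726]
tr(P') = 14.7827

14.7827


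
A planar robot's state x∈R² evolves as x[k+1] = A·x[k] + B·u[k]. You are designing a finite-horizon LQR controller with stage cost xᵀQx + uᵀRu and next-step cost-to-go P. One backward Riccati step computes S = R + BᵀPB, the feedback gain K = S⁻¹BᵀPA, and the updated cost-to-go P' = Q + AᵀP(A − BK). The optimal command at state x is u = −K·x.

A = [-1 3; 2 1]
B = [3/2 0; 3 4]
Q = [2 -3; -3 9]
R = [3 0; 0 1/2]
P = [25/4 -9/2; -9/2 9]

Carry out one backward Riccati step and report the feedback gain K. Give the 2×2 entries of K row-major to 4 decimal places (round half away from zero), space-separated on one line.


BᵀP = [-4.1250 20.2500; -18.0000 36.0000]
S = R + BᵀPB = [3 0; 0 1/2] + [54.5625 81.0000; 81.0000 144.0000] = [57.5625 81.0000; 81.0000 144.5000]
BᵀPA = [44.6250 7.8750; 90.0000 -18.0000]
K = S⁻¹·BᵀPA = [-0.4791 1.4777; 0.8914 -0.9529]
A−BK = [-0.2813 0.7835; -0.1283 0.3785]
AᵀP(A−BK) = [1.4039 -3.4318; -3.4318 9.4616]
P' = Q + AᵀP(A−BK) = [3.4039 -6.4318; -6.4318 18.4616]
tr(P') = 21.8655

-0.4791 1.4777 0.8914 -0.9529


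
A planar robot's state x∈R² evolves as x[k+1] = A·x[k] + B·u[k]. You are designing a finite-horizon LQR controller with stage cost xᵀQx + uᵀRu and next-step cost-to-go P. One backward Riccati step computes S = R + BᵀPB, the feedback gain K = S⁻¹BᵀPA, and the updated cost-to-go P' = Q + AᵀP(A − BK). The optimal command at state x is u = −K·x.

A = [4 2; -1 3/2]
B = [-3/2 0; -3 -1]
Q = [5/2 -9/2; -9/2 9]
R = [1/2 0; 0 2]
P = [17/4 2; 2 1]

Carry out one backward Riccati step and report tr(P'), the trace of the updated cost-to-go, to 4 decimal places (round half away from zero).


BᵀP = [-12.3750 -6.0000; -2.0000 -1.0000]
S = R + BᵀPB = [1/2 0; 0 2] + [36.5625 6.0000; 6.0000 1.0000] = [37.0625 6.0000; 6.0000 3.0000]
BᵀPA = [-43.5000 -33.7500; -7.0000 -5.5000]
K = S⁻¹·BᵀPA = [-1.1771 -0.9077; 0.0208 -0.0179]
A−BK = [2.2344 0.6384; -4.5104 -1.2411]
AᵀP(A−BK) = [1.9435 0.8886; 0.8886 0.5158]
P' = Q + AᵀP(A−BK) = [4.4435 -3.6114; -3.6114 9.5158]
tr(P') = 13.9593

13.9593


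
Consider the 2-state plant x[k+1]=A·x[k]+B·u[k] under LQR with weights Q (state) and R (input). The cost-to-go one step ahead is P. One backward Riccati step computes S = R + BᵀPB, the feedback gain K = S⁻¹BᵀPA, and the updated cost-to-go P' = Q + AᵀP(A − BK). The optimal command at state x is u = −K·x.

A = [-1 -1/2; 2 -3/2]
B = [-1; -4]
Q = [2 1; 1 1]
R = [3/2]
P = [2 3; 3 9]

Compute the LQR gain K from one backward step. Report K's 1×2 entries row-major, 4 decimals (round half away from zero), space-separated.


BᵀP = [-14.0000 -39.0000]
S = R + BᵀPB = [3/2] + [170.0000] = [171.5000]
BᵀPA = [-64.0000 65.5000]
K = S⁻¹·BᵀPA = [-0.3732 0.3819]
A−BK = [-1.3732 -0.1181; 0.5073 0.0277]
AᵀP(A−BK) = [2.1166 -0.0569; -0.0569 0.2340]
P' = Q + AᵀP(A−BK) = [4.1166 0.9431; 0.9431 1.2340]
tr(P') = 5.3506

-0.3732 0.3819


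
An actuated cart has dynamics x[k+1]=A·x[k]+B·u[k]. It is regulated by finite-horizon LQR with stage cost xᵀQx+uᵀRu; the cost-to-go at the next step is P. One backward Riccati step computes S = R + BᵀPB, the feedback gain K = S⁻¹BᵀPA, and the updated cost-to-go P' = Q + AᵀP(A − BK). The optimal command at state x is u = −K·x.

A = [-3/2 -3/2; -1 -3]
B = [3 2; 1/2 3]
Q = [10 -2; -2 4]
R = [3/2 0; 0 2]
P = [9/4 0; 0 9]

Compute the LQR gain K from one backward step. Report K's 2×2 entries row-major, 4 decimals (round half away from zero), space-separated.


-0.2936 0.1324 -0.2807 -0.9926

BᵀP = [6.7500 4.5000; 4.5000 27.0000]
S = R + BᵀPB = [3/2 0; 0 2] + [22.5000 27.0000; 27.0000 90.0000] = [24.0000 27.0000; 27.0000 92.0000]
BᵀPA = [-14.6250 -23.6250; -33.7500 -87.7500]
K = S⁻¹·BᵀPA = [-0.2936 0.1324; -0.2807 -0.9926]
A−BK = [-0.0578 0.0882; -0.0112 -0.0882]
AᵀP(A−BK) = [0.2955 0.4963; 0.4963 2.0846]
P' = Q + AᵀP(A−BK) = [10.2955 -1.5037; -1.5037 6.0846]
tr(P') = 16.3801


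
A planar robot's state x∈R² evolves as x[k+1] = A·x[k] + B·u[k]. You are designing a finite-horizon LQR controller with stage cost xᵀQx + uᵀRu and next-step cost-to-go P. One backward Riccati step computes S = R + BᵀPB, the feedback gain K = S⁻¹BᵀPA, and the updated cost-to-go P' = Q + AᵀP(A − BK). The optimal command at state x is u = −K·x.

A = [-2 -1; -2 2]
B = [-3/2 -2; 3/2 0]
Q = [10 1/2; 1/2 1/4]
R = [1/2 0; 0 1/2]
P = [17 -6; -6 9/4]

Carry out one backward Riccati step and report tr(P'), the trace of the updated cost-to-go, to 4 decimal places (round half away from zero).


BᵀP = [-34.5000 12.3750; -34.0000 12.0000]
S = R + BᵀPB = [1/2 0; 0 1/2] + [70.3125 69.0000; 69.0000 68.0000] = [70.8125 69.0000; 69.0000 68.5000]
BᵀPA = [44.2500 59.2500; 44.0000 58.0000]
K = S⁻¹·BᵀPA = [-0.0544 0.6316; 0.6971 0.2105]
A−BK = [-0.6873 0.3684; -1.9184 1.0526]
AᵀP(A−BK) = [0.7334 -0.2105; -0.2105 0.3684]
P' = Q + AᵀP(A−BK) = [10.7334 0.2895; 0.2895 0.6184]
tr(P') = 11.3518

11.3518


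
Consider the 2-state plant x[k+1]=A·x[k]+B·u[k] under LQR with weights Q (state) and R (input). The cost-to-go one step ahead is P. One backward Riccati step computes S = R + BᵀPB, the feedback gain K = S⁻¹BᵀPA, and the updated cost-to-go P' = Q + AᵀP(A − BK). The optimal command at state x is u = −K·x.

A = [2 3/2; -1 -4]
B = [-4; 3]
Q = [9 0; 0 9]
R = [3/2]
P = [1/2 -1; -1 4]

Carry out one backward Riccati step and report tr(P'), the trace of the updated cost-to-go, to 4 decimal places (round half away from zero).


BᵀP = [-5.0000 16.0000]
S = R + BᵀPB = [3/2] + [68.0000] = [69.5000]
BᵀPA = [-26.0000 -71.5000]
K = S⁻¹·BᵀPA = [-0.3741 -1.0288]
A−BK = [0.5036 -2.6151; 0.1223 -0.9137]
AᵀP(A−BK) = [0.2734 0.2518; 0.2518 3.5674]
P' = Q + AᵀP(A−BK) = [9.2734 0.2518; 0.2518 12.5674]
tr(P') = 21.8408

21.8408


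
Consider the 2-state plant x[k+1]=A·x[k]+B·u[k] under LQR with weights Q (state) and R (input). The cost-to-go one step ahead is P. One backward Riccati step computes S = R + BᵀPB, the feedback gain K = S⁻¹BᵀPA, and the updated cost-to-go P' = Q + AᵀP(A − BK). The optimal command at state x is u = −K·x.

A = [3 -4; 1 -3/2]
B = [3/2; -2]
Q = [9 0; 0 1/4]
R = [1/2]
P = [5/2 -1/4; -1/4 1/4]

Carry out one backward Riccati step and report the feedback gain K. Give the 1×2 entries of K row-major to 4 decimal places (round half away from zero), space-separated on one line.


BᵀP = [4.2500 -0.8750]
S = R + BᵀPB = [1/2] + [8.1250] = [8.6250]
BᵀPA = [11.8750 -15.6875]
K = S⁻¹·BᵀPA = [1.3768 -1.8188]
A−BK = [0.9348 -1.2717; 3.7536 -5.1377]
AᵀP(A−BK) = [4.9004 -6.6513; -6.6513 9.0294]
P' = Q + AᵀP(A−BK) = [13.9004 -6.6513; -6.6513 9.2794]
tr(P') = 23.1798

1.3768 -1.8188


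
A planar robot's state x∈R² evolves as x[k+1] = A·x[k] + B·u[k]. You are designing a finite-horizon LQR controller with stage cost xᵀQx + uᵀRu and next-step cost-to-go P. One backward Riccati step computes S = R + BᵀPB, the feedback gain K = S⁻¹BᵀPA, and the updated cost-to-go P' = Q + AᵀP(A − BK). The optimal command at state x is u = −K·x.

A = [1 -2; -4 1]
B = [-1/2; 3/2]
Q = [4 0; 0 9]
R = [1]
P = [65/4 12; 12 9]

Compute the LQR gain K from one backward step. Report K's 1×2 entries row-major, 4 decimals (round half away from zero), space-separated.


-2.7521 -1.6752

BᵀP = [9.8750 7.5000]
S = R + BᵀPB = [1] + [6.3125] = [7.3125]
BᵀPA = [-20.1250 -12.2500]
K = S⁻¹·BᵀPA = [-2.7521 -1.6752]
A−BK = [-0.3761 -2.8376; 0.1282 3.5128]
AᵀP(A−BK) = [8.8632 5.7863; 5.7863 5.4786]
P' = Q + AᵀP(A−BK) = [12.8632 5.7863; 5.7863 14.4786]
tr(P') = 27.3419


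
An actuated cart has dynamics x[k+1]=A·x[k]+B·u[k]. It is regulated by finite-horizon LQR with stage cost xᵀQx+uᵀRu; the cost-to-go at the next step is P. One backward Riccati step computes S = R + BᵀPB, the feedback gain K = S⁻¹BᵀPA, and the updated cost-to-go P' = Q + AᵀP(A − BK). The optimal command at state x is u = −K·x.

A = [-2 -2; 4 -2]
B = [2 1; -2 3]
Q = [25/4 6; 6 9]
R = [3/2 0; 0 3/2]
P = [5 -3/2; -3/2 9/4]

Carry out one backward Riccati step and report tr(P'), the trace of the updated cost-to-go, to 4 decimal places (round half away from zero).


BᵀP = [13.0000 -7.5000; 0.5000 5.2500]
S = R + BᵀPB = [3/2 0; 0 3/2] + [41.0000 -9.5000; -9.5000 16.2500] = [42.5000 -9.5000; -9.5000 17.7500]
BᵀPA = [-56.0000 -11.0000; 20.0000 -11.5000]
K = S⁻¹·BᵀPA = [-1.2106 -0.4585; 0.4788 -0.8933]
A−BK = [-0.0576 -0.1897; 0.1423 -0.2372]
AᵀP(A−BK) = [2.6290 0.1897; 0.1897 1.6838]
P' = Q + AᵀP(A−BK) = [8.8790 6.1897; 6.1897 10.6838]
tr(P') = 19.5628

19.5628


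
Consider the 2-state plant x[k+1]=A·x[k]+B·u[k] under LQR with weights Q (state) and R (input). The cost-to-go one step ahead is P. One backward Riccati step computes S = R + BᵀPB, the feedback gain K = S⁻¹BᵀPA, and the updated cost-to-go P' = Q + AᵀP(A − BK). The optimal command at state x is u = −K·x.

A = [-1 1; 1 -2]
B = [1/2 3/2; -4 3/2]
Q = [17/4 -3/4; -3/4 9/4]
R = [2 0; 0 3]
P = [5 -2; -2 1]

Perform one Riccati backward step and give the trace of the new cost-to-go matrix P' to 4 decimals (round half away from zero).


8.5853

BᵀP = [10.5000 -5.0000; 4.5000 -1.5000]
S = R + BᵀPB = [2 0; 0 3] + [25.2500 8.2500; 8.2500 4.5000] = [27.2500 8.2500; 8.2500 7.5000]
BᵀPA = [-15.5000 20.5000; -6.0000 7.5000]
K = S⁻¹·BᵀPA = [-0.4897 0.6740; -0.2613 0.2586]
A−BK = [-0.3631 0.2751; -0.5667 0.3081]
AᵀP(A−BK) = [0.8418 -1.0014; -1.0014 1.2435]
P' = Q + AᵀP(A−BK) = [5.0918 -1.7514; -1.7514 3.4935]
tr(P') = 8.5853


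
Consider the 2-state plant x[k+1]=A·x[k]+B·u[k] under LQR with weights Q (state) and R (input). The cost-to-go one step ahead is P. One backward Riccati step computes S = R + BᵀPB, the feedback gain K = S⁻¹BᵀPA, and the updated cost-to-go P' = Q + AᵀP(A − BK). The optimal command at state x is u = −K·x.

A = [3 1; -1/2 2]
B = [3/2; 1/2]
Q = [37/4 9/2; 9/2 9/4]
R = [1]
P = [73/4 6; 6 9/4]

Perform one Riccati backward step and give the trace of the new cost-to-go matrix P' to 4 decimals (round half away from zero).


16.4459

BᵀP = [30.3750 10.1250]
S = R + BᵀPB = [1] + [50.6250] = [51.6250]
BᵀPA = [86.0625 50.6250]
K = S⁻¹·BᵀPA = [1.6671 0.9806]
A−BK = [0.4994 -0.4709; -1.3335 1.5097]
AᵀP(A−BK) = [3.3403 1.1046; 1.1046 1.6056]
P' = Q + AᵀP(A−BK) = [12.5903 5.6046; 5.6046 3.8556]
tr(P') = 16.4459


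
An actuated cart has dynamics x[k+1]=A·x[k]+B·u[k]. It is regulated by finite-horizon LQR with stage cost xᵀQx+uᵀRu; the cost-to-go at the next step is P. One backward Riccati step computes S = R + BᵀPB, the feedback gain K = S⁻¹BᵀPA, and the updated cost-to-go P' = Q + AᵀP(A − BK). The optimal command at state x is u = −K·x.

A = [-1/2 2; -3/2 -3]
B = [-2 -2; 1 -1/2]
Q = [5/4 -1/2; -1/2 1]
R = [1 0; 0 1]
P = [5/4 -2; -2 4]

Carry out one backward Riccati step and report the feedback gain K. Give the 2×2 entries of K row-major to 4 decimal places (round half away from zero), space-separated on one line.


BᵀP = [-4.5000 8.0000; -1.5000 2.0000]
S = R + BᵀPB = [1 0; 0 1] + [17.0000 5.0000; 5.0000 2.0000] = [18.0000 5.0000; 5.0000 3.0000]
BᵀPA = [-9.7500 -33.0000; -2.2500 -9.0000]
K = S⁻¹·BᵀPA = [-0.6207 -1.8621; 0.2845 0.1034]
A−BK = [-1.1724 -1.5172; -0.7371 -1.0862]
AᵀP(A−BK) = [0.9009 1.8276; 1.8276 4.4828]
P' = Q + AᵀP(A−BK) = [2.1509 1.3276; 1.3276 5.4828]
tr(P') = 7.6336

-0.6207 -1.8621 0.2845 0.1034


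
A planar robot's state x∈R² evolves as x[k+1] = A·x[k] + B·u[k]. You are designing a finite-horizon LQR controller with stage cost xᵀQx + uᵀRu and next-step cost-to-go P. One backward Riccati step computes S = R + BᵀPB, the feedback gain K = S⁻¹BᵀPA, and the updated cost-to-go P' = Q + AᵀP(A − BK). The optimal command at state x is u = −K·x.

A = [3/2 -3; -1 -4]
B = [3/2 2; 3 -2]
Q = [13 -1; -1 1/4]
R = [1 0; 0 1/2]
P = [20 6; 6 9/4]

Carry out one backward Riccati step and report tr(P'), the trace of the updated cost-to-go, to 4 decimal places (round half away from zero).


BᵀP = [48.0000 15.7500; 28.0000 7.5000]
S = R + BᵀPB = [1 0; 0 1/2] + [119.2500 64.5000; 64.5000 41.0000] = [120.2500 64.5000; 64.5000 41.5000]
BᵀPA = [56.2500 -207.0000; 34.5000 -114.0000]
K = S⁻¹·BᵀPA = [0.1315 -1.4907; 0.6270 -0.4301]
A−BK = [0.0488 0.0962; -0.1403 -0.3879]
AᵀP(A−BK) = [0.2236 -0.3090; -0.3090 2.3906]
P' = Q + AᵀP(A−BK) = [13.2236 -1.3090; -1.3090 2.6406]
tr(P') = 15.8642

15.8642


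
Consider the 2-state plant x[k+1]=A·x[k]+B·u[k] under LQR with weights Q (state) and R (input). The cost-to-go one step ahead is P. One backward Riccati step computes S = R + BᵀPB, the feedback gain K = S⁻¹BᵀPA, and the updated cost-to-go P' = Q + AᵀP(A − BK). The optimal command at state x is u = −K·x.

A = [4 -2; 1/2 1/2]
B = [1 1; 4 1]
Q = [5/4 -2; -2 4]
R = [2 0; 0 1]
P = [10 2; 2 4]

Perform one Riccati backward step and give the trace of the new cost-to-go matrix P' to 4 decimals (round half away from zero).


33.9978

BᵀP = [18.0000 18.0000; 12.0000 6.0000]
S = R + BᵀPB = [2 0; 0 1] + [90.0000 36.0000; 36.0000 18.0000] = [92.0000 36.0000; 36.0000 19.0000]
BᵀPA = [81.0000 -27.0000; 51.0000 -21.0000]
K = S⁻¹·BᵀPA = [-0.6571 0.5376; 3.9292 -2.1239]
A−BK = [0.7279 -0.4137; -0.8009 0.4735]
AᵀP(A−BK) = [21.8341 -12.2279; -12.2279 6.9137]
P' = Q + AᵀP(A−BK) = [23.0841 -14.2279; -14.2279 10.9137]
tr(P') = 33.9978


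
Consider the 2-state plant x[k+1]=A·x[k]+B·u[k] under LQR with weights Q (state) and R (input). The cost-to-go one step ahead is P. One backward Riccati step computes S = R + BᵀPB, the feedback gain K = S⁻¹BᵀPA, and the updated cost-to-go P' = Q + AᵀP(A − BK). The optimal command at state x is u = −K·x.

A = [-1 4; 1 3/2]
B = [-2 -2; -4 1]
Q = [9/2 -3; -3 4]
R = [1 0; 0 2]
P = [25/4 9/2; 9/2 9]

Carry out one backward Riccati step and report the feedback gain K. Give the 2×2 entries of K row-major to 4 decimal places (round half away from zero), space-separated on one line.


-0.0949 -0.7071 0.5288 -1.1493

BᵀP = [-30.5000 -45.0000; -8.0000 0.0000]
S = R + BᵀPB = [1 0; 0 2] + [241.0000 16.0000; 16.0000 16.0000] = [242.0000 16.0000; 16.0000 18.0000]
BᵀPA = [-14.5000 -189.5000; 8.0000 -32.0000]
K = S⁻¹·BᵀPA = [-0.0949 -0.7071; 0.5288 -1.1493]
A−BK = [-0.1322 0.2873; 0.0917 -0.1790]
AᵀP(A−BK) = [0.6440 -1.3084; -1.3084 3.4830]
P' = Q + AᵀP(A−BK) = [5.1440 -4.3084; -4.3084 7.4830]
tr(P') = 12.6271


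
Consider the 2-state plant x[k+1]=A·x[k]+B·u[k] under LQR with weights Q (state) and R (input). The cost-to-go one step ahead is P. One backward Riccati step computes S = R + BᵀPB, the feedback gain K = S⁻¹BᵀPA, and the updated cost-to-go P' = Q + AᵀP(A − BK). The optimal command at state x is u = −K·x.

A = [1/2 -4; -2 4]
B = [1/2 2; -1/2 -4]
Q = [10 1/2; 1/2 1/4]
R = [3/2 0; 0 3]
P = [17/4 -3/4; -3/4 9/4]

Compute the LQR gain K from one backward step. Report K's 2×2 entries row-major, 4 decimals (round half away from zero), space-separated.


BᵀP = [2.5000 -1.5000; 11.5000 -10.5000]
S = R + BᵀPB = [3/2 0; 0 3] + [2.0000 11.0000; 11.0000 65.0000] = [3.5000 11.0000; 11.0000 68.0000]
BᵀPA = [4.2500 -16.0000; 26.7500 -88.0000]
K = S⁻¹·BᵀPA = [-0.0449 -1.0256; 0.4006 -1.1282]
A−BK = [-0.2788 -1.2308; -0.4199 -1.0256]
AᵀP(A−BK) = [1.0361 0.5385; 0.5385 12.3077]
P' = Q + AᵀP(A−BK) = [11.0361 1.0385; 1.0385 12.5577]
tr(P') = 23.5938

-0.0449 -1.0256 0.4006 -1.1282


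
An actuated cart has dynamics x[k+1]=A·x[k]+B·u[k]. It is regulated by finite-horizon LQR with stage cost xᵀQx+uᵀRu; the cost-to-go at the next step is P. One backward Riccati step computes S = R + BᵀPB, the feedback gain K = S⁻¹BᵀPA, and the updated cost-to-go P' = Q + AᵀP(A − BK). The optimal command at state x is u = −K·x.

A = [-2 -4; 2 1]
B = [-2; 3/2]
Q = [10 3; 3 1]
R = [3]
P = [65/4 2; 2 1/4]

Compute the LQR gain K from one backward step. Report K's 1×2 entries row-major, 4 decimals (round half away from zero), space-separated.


0.9149 2.0221

BᵀP = [-29.5000 -3.6250]
S = R + BᵀPB = [3] + [53.5625] = [56.5625]
BᵀPA = [51.7500 114.3750]
K = S⁻¹·BᵀPA = [0.9149 2.0221]
A−BK = [-0.1702 0.0442; 0.6276 -2.0331]
AᵀP(A−BK) = [2.6530 5.8564; 5.8564 12.9724]
P' = Q + AᵀP(A−BK) = [12.6530 8.8564; 8.8564 13.9724]
tr(P') = 26.6254


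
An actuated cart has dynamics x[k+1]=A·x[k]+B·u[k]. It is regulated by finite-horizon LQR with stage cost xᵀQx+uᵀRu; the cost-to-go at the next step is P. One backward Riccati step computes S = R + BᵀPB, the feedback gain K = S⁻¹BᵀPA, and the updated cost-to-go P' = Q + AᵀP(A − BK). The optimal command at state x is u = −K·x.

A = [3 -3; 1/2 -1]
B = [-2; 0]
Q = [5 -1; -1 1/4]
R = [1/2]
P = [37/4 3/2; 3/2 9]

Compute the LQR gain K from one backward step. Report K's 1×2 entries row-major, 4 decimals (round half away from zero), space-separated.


-1.5200 1.5600

BᵀP = [-18.5000 -3.0000]
S = R + BᵀPB = [1/2] + [37.0000] = [37.5000]
BᵀPA = [-57.0000 58.5000]
K = S⁻¹·BᵀPA = [-1.5200 1.5600]
A−BK = [-0.0400 0.1200; 0.5000 -1.0000]
AᵀP(A−BK) = [3.3600 -5.5800; -5.5800 9.9900]
P' = Q + AᵀP(A−BK) = [8.3600 -6.5800; -6.5800 10.2400]
tr(P') = 18.6000


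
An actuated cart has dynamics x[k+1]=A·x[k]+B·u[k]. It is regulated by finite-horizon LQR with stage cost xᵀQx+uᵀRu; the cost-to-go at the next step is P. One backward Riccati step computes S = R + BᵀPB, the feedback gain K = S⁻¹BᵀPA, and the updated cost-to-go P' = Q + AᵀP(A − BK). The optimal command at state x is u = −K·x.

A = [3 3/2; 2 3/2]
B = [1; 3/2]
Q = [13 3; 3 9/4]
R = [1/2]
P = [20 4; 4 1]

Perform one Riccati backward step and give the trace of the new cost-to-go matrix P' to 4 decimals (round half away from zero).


BᵀP = [26.0000 5.5000]
S = R + BᵀPB = [1/2] + [34.2500] = [34.7500]
BᵀPA = [89.0000 47.2500]
K = S⁻¹·BᵀPA = [2.5612 1.3597]
A−BK = [0.4388 0.1403; -1.8417 -0.5396]
AᵀP(A−BK) = [4.0576 1.9856; 1.9856 1.0036]
P' = Q + AᵀP(A−BK) = [17.0576 4.9856; 4.9856 3.2536]
tr(P') = 20.3112

20.3112


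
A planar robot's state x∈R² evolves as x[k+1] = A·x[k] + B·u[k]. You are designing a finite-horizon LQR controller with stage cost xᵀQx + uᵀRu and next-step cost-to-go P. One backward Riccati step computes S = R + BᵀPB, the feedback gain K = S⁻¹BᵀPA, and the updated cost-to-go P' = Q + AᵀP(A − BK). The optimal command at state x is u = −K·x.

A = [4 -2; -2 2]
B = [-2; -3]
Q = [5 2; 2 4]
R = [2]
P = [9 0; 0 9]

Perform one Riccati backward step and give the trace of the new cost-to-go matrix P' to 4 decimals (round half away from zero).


255.5546

BᵀP = [-18.0000 -27.0000]
S = R + BᵀPB = [2] + [117.0000] = [119.0000]
BᵀPA = [-18.0000 -18.0000]
K = S⁻¹·BᵀPA = [-0.1513 -0.1513]
A−BK = [3.6975 -2.3025; -2.4538 1.5462]
AᵀP(A−BK) = [177.2773 -110.7227; -110.7227 69.2773]
P' = Q + AᵀP(A−BK) = [182.2773 -108.7227; -108.7227 73.2773]
tr(P') = 255.5546


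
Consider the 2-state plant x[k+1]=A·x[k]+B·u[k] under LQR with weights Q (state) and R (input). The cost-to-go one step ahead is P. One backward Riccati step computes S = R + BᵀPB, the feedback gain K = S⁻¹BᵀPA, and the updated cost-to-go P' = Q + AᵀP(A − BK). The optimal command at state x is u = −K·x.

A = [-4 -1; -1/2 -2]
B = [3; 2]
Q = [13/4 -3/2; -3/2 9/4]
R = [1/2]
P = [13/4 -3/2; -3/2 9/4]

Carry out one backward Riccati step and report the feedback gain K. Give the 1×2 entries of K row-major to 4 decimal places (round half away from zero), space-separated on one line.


BᵀP = [6.7500 0.0000]
S = R + BᵀPB = [1/2] + [20.2500] = [20.7500]
BᵀPA = [-27.0000 -6.7500]
K = S⁻¹·BᵀPA = [-1.3012 -0.3253]
A−BK = [-0.0964 -0.0241; 2.1024 -1.3494]
AᵀP(A−BK) = [11.4300 -6.2831; -6.2831 4.0542]
P' = Q + AᵀP(A−BK) = [14.6800 -7.7831; -7.7831 6.3042]
tr(P') = 20.9842

-1.3012 -0.3253


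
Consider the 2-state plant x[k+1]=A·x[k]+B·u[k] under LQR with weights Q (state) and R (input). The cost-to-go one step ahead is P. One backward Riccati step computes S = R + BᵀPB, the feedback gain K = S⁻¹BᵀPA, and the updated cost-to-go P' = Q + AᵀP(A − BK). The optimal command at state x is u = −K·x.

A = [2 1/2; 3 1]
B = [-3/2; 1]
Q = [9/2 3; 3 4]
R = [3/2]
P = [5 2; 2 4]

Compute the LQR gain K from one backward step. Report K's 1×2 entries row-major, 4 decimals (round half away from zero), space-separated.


BᵀP = [-5.5000 1.0000]
S = R + BᵀPB = [3/2] + [9.2500] = [10.7500]
BᵀPA = [-8.0000 -1.7500]
K = S⁻¹·BᵀPA = [-0.7442 -0.1628]
A−BK = [0.8837 0.2558; 3.7442 1.1628]
AᵀP(A−BK) = [74.0465 22.6977; 22.6977 6.9651]
P' = Q + AᵀP(A−BK) = [78.5465 25.6977; 25.6977 10.9651]
tr(P') = 89.5116

-0.7442 -0.1628


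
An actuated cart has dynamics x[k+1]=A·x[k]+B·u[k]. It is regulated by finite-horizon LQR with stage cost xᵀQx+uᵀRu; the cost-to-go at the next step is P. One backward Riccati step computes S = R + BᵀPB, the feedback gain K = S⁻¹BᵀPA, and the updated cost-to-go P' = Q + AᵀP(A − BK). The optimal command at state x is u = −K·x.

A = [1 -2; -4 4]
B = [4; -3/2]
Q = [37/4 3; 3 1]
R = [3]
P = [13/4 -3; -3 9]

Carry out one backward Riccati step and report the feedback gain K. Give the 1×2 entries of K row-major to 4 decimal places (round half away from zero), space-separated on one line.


1.0742 -1.2315

BᵀP = [17.5000 -25.5000]
S = R + BᵀPB = [3] + [108.2500] = [111.2500]
BᵀPA = [119.5000 -137.0000]
K = S⁻¹·BᵀPA = [1.0742 -1.2315]
A−BK = [-3.2966 2.9258; -2.3888 2.1528]
AᵀP(A−BK) = [42.8882 -39.3404; -39.3404 36.2899]
P' = Q + AᵀP(A−BK) = [52.1382 -36.3404; -36.3404 37.2899]
tr(P') = 89.4281


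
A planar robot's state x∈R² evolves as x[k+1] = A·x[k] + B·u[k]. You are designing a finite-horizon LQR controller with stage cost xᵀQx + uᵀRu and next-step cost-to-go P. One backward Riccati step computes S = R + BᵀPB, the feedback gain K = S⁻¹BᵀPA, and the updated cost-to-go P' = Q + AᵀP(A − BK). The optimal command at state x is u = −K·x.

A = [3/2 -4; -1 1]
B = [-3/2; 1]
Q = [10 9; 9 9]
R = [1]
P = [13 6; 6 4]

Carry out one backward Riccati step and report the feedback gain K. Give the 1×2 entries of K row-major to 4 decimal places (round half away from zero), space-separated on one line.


BᵀP = [-13.5000 -5.0000]
S = R + BᵀPB = [1] + [15.2500] = [16.2500]
BᵀPA = [-15.2500 49.0000]
K = S⁻¹·BᵀPA = [-0.9385 3.0154]
A−BK = [0.0923 0.5231; -0.0615 -2.0154]
AᵀP(A−BK) = [0.9385 -3.0154; -3.0154 16.2462]
P' = Q + AᵀP(A−BK) = [10.9385 5.9846; 5.9846 25.2462]
tr(P') = 36.1846

-0.9385 3.0154


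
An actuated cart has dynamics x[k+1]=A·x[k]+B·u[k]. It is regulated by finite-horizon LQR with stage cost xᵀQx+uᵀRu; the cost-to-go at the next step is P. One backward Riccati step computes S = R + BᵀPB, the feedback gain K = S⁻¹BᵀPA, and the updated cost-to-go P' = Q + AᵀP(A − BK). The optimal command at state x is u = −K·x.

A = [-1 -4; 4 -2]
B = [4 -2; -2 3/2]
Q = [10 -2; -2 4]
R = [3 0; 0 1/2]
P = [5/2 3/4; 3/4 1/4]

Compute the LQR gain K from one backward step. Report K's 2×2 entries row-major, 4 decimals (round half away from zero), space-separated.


0.0454 -0.6025 -0.0036 1.4882

BᵀP = [8.5000 2.5000; -3.8750 -1.1250]
S = R + BᵀPB = [3 0; 0 1/2] + [29.0000 -13.2500; -13.2500 6.0625] = [32.0000 -13.2500; -13.2500 6.5625]
BᵀPA = [1.5000 -39.0000; -0.6250 17.7500]
K = S⁻¹·BᵀPA = [0.0454 -0.6025; -0.0036 1.4882]
A−BK = [-1.1887 1.3866; 4.0962 -5.4374]
AᵀP(A−BK) = [0.4297 -0.6661; -0.6661 3.0853]
P' = Q + AᵀP(A−BK) = [10.4297 -2.6661; -2.6661 7.0853]
tr(P') = 17.5150


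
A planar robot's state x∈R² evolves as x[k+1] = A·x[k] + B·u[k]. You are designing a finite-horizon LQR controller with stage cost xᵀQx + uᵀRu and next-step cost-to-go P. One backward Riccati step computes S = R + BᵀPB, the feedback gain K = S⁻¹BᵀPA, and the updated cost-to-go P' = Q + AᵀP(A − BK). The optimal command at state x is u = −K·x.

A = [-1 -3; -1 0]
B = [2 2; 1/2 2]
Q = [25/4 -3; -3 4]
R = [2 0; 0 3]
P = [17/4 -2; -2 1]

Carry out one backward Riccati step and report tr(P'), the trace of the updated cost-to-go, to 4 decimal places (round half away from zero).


BᵀP = [7.5000 -3.5000; 4.5000 -2.0000]
S = R + BᵀPB = [2 0; 0 3] + [13.2500 8.0000; 8.0000 5.0000] = [15.2500 8.0000; 8.0000 8.0000]
BᵀPA = [-4.0000 -22.5000; -2.5000 -13.5000]
K = S⁻¹·BᵀPA = [-0.2069 -1.2414; -0.1056 -0.4461]
A−BK = [-0.3750 0.3750; -0.6853 1.5129]
AᵀP(A−BK) = [0.1584 0.6692; 0.6692 4.2963]
P' = Q + AᵀP(A−BK) = [6.4084 -2.3308; -2.3308 8.2963]
tr(P') = 14.7047

14.7047


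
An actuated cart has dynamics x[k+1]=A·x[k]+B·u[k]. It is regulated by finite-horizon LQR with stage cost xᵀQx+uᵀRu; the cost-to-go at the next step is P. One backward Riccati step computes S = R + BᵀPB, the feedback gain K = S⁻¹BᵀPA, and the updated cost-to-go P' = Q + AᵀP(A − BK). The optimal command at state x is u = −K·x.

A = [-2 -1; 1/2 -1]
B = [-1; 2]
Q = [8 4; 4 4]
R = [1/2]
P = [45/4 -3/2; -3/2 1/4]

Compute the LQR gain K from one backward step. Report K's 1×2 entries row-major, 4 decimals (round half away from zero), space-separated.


BᵀP = [-14.2500 2.0000]
S = R + BᵀPB = [1/2] + [18.2500] = [18.7500]
BᵀPA = [29.5000 12.2500]
K = S⁻¹·BᵀPA = [1.5733 0.6533]
A−BK = [-0.4267 -0.3467; -2.6467 -2.3067]
AᵀP(A−BK) = [1.6492 0.8517; 0.8517 0.4967]
P' = Q + AᵀP(A−BK) = [9.6492 4.8517; 4.8517 4.4967]
tr(P') = 14.1458

1.5733 0.6533


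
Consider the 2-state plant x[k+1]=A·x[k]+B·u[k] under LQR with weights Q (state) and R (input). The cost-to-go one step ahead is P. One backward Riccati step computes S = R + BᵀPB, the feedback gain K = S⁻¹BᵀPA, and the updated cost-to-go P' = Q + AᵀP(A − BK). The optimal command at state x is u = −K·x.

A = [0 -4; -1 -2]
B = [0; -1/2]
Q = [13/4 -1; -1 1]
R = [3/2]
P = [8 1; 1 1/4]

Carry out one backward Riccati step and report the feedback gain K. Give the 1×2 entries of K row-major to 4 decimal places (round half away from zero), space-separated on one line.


BᵀP = [-0.5000 -0.1250]
S = R + BᵀPB = [3/2] + [0.0625] = [1.5625]
BᵀPA = [0.1250 2.2500]
K = S⁻¹·BᵀPA = [0.0800 1.4400]
A−BK = [0.0000 -4.0000; -0.9600 -1.2800]
AᵀP(A−BK) = [0.2400 4.3200; 4.3200 141.7600]
P' = Q + AᵀP(A−BK) = [3.4900 3.3200; 3.3200 142.7600]
tr(P') = 146.2500

0.0800 1.4400


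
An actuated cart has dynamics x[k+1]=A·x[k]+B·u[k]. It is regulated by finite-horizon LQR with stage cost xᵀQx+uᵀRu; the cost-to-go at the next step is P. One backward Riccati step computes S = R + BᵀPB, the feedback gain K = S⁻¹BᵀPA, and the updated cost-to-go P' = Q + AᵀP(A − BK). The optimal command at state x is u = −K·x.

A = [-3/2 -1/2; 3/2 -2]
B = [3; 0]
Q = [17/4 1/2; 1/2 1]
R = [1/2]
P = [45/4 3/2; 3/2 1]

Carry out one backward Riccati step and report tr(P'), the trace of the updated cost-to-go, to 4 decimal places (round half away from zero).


BᵀP = [33.7500 4.5000]
S = R + BᵀPB = [1/2] + [101.2500] = [101.7500]
BᵀPA = [-43.8750 -25.8750]
K = S⁻¹·BᵀPA = [-0.4312 -0.2543]
A−BK = [-0.2064 0.2629; 1.5000 -2.0000]
AᵀP(A−BK) = [1.8934 -2.3449; -2.3449 3.2325]
P' = Q + AᵀP(A−BK) = [6.1434 -1.8449; -1.8449 4.2325]
tr(P') = 10.3759

10.3759


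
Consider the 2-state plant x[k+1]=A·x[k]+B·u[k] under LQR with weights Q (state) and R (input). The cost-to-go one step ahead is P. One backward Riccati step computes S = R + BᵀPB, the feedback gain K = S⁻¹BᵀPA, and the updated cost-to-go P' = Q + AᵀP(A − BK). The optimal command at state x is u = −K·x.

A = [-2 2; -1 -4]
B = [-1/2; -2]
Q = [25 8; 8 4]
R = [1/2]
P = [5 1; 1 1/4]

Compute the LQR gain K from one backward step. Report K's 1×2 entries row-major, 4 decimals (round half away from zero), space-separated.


BᵀP = [-4.5000 -1.0000]
S = R + BᵀPB = [1/2] + [4.2500] = [4.7500]
BᵀPA = [10.0000 -5.0000]
K = S⁻¹·BᵀPA = [2.1053 -1.0526]
A−BK = [-0.9474 1.4737; 3.2105 -6.1053]
AᵀP(A−BK) = [3.1974 -2.4737; -2.4737 2.7368]
P' = Q + AᵀP(A−BK) = [28.1974 5.5263; 5.5263 6.7368]
tr(P') = 34.9342

2.1053 -1.0526


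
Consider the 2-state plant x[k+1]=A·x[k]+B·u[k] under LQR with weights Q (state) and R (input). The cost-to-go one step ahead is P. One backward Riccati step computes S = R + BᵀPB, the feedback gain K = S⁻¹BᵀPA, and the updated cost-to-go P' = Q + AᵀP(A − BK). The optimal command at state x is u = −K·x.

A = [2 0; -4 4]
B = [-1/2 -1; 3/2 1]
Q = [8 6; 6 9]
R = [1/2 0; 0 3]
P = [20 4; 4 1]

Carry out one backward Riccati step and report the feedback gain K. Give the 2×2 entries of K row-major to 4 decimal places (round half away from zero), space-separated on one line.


BᵀP = [-4.0000 -0.5000; -16.0000 -3.0000]
S = R + BᵀPB = [1/2 0; 0 3] + [1.2500 3.5000; 3.5000 13.0000] = [1.7500 3.5000; 3.5000 16.0000]
BᵀPA = [-6.0000 -2.0000; -20.0000 -12.0000]
K = S⁻¹·BᵀPA = [-1.6508 0.6349; -0.8889 -0.8889]
A−BK = [0.2857 -0.5714; -0.6349 3.9365]
AᵀP(A−BK) = [4.3175 2.0317; 2.0317 6.6032]
P' = Q + AᵀP(A−BK) = [12.3175 8.0317; 8.0317 15.6032]
tr(P') = 27.9206

-1.6508 0.6349 -0.8889 -0.8889


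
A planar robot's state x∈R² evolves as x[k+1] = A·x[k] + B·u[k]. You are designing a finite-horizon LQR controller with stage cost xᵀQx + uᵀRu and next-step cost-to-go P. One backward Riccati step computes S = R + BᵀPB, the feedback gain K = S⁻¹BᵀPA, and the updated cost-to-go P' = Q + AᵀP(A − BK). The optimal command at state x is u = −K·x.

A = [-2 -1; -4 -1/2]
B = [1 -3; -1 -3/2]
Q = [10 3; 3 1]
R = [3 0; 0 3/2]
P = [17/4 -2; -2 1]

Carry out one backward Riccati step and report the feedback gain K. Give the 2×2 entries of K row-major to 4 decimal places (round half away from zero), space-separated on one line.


0.1031 -0.0784 0.1237 0.2660

BᵀP = [6.2500 -3.0000; -9.7500 4.5000]
S = R + BᵀPB = [3 0; 0 3/2] + [9.2500 -14.2500; -14.2500 22.5000] = [12.2500 -14.2500; -14.2500 24.0000]
BᵀPA = [-0.5000 -4.7500; 1.5000 7.5000]
K = S⁻¹·BᵀPA = [0.1031 -0.0784; 0.1237 0.2660]
A−BK = [-1.7320 -0.1237; -3.7113 -0.1794]
AᵀP(A−BK) = [0.8660 0.0619; 0.0619 0.1330]
P' = Q + AᵀP(A−BK) = [10.8660 3.0619; 3.0619 1.1330]
tr(P') = 11.9990


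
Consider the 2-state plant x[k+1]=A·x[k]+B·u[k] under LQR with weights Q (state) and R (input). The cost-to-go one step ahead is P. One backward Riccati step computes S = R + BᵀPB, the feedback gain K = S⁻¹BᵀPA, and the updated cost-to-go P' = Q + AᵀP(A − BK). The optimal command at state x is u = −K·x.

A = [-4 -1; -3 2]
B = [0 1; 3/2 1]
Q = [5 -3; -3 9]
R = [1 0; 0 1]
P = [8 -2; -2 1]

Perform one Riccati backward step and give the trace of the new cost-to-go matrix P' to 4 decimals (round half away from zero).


31.5072

BᵀP = [-3.0000 1.5000; 6.0000 -1.0000]
S = R + BᵀPB = [1 0; 0 1] + [2.2500 -1.5000; -1.5000 5.0000] = [3.2500 -1.5000; -1.5000 6.0000]
BᵀPA = [7.5000 6.0000; -21.0000 -8.0000]
K = S⁻¹·BᵀPA = [0.7826 1.3913; -3.3043 -0.9855]
A−BK = [-0.6957 -0.0145; -0.8696 0.8986]
AᵀP(A−BK) = [13.7391 4.8696; 4.8696 3.7681]
P' = Q + AᵀP(A−BK) = [18.7391 1.8696; 1.8696 12.7681]
tr(P') = 31.5072


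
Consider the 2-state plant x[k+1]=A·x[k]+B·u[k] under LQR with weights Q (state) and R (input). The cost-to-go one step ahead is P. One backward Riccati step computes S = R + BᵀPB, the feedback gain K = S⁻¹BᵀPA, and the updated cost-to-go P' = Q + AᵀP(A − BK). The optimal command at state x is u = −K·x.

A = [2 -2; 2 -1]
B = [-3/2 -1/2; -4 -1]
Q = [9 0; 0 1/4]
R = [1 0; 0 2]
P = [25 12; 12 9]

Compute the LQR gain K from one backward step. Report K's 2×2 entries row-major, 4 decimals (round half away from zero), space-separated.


BᵀP = [-85.5000 -54.0000; -24.5000 -15.0000]
S = R + BᵀPB = [1 0; 0 2] + [344.2500 96.7500; 96.7500 27.2500] = [345.2500 96.7500; 96.7500 29.2500]
BᵀPA = [-279.0000 225.0000; -79.0000 64.0000]
K = S⁻¹·BᵀPA = [-0.7012 0.5274; -0.3814 0.4434]
A−BK = [0.7575 -0.9871; -1.1863 1.5532]
AᵀP(A−BK) = [6.2263 -7.8137; -7.8137 9.9468]
P' = Q + AᵀP(A−BK) = [15.2263 -7.8137; -7.8137 10.1968]
tr(P') = 25.4231

-0.7012 0.5274 -0.3814 0.4434


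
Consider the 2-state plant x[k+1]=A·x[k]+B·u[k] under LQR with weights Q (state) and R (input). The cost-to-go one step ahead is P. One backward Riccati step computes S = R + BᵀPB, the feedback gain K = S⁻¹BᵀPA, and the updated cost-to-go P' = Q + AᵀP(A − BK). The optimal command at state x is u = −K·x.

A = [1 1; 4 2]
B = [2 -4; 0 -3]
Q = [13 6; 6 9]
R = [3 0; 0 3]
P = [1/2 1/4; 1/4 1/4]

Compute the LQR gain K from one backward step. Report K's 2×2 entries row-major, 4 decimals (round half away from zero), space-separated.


0.0625 0.0625 -0.4886 -0.3068

BᵀP = [1.0000 0.5000; -2.7500 -1.7500]
S = R + BᵀPB = [3 0; 0 3] + [2.0000 -5.5000; -5.5000 16.2500] = [5.0000 -5.5000; -5.5000 19.2500]
BᵀPA = [3.0000 2.0000; -9.7500 -6.2500]
K = S⁻¹·BᵀPA = [0.0625 0.0625; -0.4886 -0.3068]
A−BK = [-1.0795 -0.3523; 2.5341 1.0795]
AᵀP(A−BK) = [1.5483 0.8210; 0.8210 0.4574]
P' = Q + AᵀP(A−BK) = [14.5483 6.8210; 6.8210 9.4574]
tr(P') = 24.0057


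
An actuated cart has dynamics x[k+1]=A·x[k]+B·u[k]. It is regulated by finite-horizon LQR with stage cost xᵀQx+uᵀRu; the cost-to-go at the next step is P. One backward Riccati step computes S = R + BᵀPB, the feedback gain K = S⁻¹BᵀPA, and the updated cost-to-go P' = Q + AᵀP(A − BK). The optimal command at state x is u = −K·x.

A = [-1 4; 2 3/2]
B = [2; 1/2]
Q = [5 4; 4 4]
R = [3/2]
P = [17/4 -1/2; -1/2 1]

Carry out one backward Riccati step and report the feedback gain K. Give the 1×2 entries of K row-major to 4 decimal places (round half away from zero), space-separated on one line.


-0.5211 1.8169

BᵀP = [8.2500 -0.5000]
S = R + BᵀPB = [3/2] + [16.2500] = [17.7500]
BᵀPA = [-9.2500 32.2500]
K = S⁻¹·BᵀPA = [-0.5211 1.8169]
A−BK = [0.0423 0.3662; 2.2606 0.5915]
AᵀP(A−BK) = [5.4296 -0.4437; -0.4437 5.6549]
P' = Q + AᵀP(A−BK) = [10.4296 3.5563; 3.5563 9.6549]
tr(P') = 20.0845


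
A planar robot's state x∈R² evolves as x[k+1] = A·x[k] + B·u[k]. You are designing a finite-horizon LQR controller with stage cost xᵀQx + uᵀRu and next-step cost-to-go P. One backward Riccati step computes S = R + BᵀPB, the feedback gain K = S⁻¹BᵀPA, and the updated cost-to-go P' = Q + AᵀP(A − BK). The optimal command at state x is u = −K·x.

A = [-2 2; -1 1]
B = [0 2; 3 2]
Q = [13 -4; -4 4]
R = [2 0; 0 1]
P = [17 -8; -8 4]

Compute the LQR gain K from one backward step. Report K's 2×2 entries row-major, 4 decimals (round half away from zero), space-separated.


0.3784 -0.3784 -0.9009 0.9009

BᵀP = [-24.0000 12.0000; 18.0000 -8.0000]
S = R + BᵀPB = [2 0; 0 1] + [36.0000 -24.0000; -24.0000 20.0000] = [38.0000 -24.0000; -24.0000 21.0000]
BᵀPA = [36.0000 -36.0000; -28.0000 28.0000]
K = S⁻¹·BᵀPA = [0.3784 -0.3784; -0.9009 0.9009]
A−BK = [-0.1982 0.1982; -0.3333 0.3333]
AᵀP(A−BK) = [1.1532 -1.1532; -1.1532 1.1532]
P' = Q + AᵀP(A−BK) = [14.1532 -5.1532; -5.1532 5.1532]
tr(P') = 19.3063


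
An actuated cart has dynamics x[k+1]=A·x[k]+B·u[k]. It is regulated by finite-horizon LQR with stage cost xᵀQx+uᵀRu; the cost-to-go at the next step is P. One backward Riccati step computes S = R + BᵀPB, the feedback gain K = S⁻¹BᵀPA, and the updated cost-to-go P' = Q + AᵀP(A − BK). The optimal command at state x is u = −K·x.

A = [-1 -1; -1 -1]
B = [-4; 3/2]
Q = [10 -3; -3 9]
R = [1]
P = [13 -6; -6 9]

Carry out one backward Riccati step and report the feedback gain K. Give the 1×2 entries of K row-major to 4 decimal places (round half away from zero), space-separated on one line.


BᵀP = [-61.0000 37.5000]
S = R + BᵀPB = [1] + [300.2500] = [301.2500]
BᵀPA = [23.5000 23.5000]
K = S⁻¹·BᵀPA = [0.0780 0.0780]
A−BK = [-0.6880 -0.6880; -1.1170 -1.1170]
AᵀP(A−BK) = [8.1668 8.1668; 8.1668 8.1668]
P' = Q + AᵀP(A−BK) = [18.1668 5.1668; 5.1668 17.1668]
tr(P') = 35.3336

0.0780 0.0780
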